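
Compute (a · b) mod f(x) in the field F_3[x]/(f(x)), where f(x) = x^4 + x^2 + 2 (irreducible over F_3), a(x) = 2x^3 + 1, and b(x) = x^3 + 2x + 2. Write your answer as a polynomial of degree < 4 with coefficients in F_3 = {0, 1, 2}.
a · b ≡ 2x^3 + 2x + 1 (mod f(x))

Multiply in F_3[x]: a(x)·b(x) = (2x^3 + 1)·(x^3 + 2x + 2) = 2x^6 + x^4 + 2x^3 + 2x + 2. This has degree ≥ 4, so divide by f(x) over F_3: 2x^6 + x^4 + 2x^3 + 2x + 2 = (2x^2 + 2)·(x^4 + x^2 + 2) + (2x^3 + 2x + 1). Hence a·b ≡ 2x^3 + 2x + 1 (mod f). (F_3[x]/(f) is a field with 3^4 = 81 elements since f is irreducible of degree 4.)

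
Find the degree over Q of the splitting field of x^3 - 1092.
[K : Q] = 6

The roots of x^3 - 1092 are ∛1092, ω∛1092, ω^2∛1092 where ω = e^(2πi/3) is a primitive cube root of unity, so K = Q(∛1092, ω). Now [Q(∛1092):Q] = 3 (since 1092 is not a perfect cube, x^3 - 1092 is irreducible) and [Q(ω):Q] = 2. Both 2 and 3 divide [K:Q], and [K:Q] ≤ 3·2 = 6, so [K:Q] = 6. (Equivalently: Q(∛1092) ⊂ R but ω ∉ R, so [K : Q(∛1092)] = 2.)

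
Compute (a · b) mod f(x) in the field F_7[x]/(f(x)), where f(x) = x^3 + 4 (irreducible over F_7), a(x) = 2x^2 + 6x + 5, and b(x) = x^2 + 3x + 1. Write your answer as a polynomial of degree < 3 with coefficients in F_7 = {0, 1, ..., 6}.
a · b ≡ 4x^2 + 6x + 6 (mod f(x))

Multiply in F_7[x]: a(x)·b(x) = (2x^2 + 6x + 5)·(x^2 + 3x + 1) = 2x^4 + 5x^3 + 4x^2 + 5. This has degree ≥ 3, so divide by f(x) over F_7: 2x^4 + 5x^3 + 4x^2 + 5 = (2x + 5)·(x^3 + 4) + (4x^2 + 6x + 6). Hence a·b ≡ 4x^2 + 6x + 6 (mod f). (F_7[x]/(f) is a field with 7^3 = 343 elements since f is irreducible of degree 3.)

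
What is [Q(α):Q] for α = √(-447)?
[Q(α):Q] = 2

[Q(α):Q] equals the degree of the minimal polynomial of α. Here α^2 = -447 and x^2 + 447 is irreducible (d = -447 is squarefree, ≠ 1, hence not a square), so deg(m_α) = 2. Thus [Q(α):Q] = 2.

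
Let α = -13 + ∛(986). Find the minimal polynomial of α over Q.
m_α(x) = x^3 + 39x^2 + 507x + 1211

Set β = α + 13 = ∛(986), so β^3 = 986. Then (α + 13)^3 - 986 = 0, i.e. α is a root of g(x) = (x + 13)^3 - 986 = x^3 + 39x^2 + 507x + 1211. Since g(x) = h(x + 13) where h(x) = x^3 - 986, and h is irreducible over Q (because 986 is not a perfect cube, so h has no rational root, and a monic cubic with no rational root is irreducible), g is also irreducible (irreducibility is preserved under the substitution x → x + 13). Hence m_α(x) = x^3 + 39x^2 + 507x + 1211.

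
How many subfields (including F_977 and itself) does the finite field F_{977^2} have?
F_{977^2} has 2 subfields

The subfields of F_{p^n} are exactly the fields F_{p^d} for d | n (each is the fixed field of the unique index-d subgroup of Gal(F_{p^n}/F_p) ≅ Z/nZ). The divisors of n = 2 are {1, 2}, giving 2 subfields: F_{977^1}, F_{977^2}.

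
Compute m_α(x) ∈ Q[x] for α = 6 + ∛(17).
m_α(x) = x^3 - 18x^2 + 108x - 233

Set β = α - 6 = ∛(17), so β^3 = 17. Then (α - 6)^3 - 17 = 0, i.e. α is a root of g(x) = (x - 6)^3 - 17 = x^3 - 18x^2 + 108x - 233. Since g(x) = h(x - 6) where h(x) = x^3 - 17, and h is irreducible over Q (because 17 is not a perfect cube, so h has no rational root, and a monic cubic with no rational root is irreducible), g is also irreducible (irreducibility is preserved under the substitution x → x - 6). Hence m_α(x) = x^3 - 18x^2 + 108x - 233.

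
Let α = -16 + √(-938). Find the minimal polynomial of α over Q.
m_α(x) = x^2 + 32x + 1194

From α + 16 = √(-938), squaring gives (α + 16)^2 = -938, i.e. α^2 + 32α + 256 = -938, so α^2 + 32α + 1194 = 0. The discriminant of x^2 + 32x + 1194 is (32)^2 - 4·(1194) = 1024 - 4776 = -3752, and 4·(-938) is not a perfect square in Q since -938 is squarefree and ≠ 1. Hence x^2 + 32x + 1194 is irreducible over Q and is the minimal polynomial of α.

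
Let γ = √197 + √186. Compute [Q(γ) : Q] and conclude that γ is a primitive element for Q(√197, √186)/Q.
[Q(γ) : Q] = 4 (equivalently, Q(γ) = Q(√197, √186))

Obviously Q(γ) ⊆ Q(√197, √186), and [Q(√197, √186):Q] = 4 (since 197, 186 are distinct squarefree integers > 1 with 36642 not a perfect square). To show equality we compute the minimal polynomial of γ. From γ = √197 + √186: γ^2 = 197 + 2√(36642) + 186 = 383 + 2√(36642), so γ^2 - 383 = 2√(36642); squaring, (γ^2 - 383)^2 = 4·36642, i.e. γ^4 - 766γ^2 + 146689 - 146568 = 0, i.e. γ^4 - 766γ^2 + 121 = 0. So γ is a root of x^4 - 766x^2 + 121. This polynomial is irreducible over Q: it has no rational root (each ±√197 ± √186 is irrational), and any factorization into two quadratics over Q would force √(36642) ∈ Q (pairing opposite roots) or √197, √186 ∈ Q (other pairings), all impossible. Hence [Q(γ):Q] = 4 = [Q(√197, √186):Q], so Q(γ) = Q(√197, √186).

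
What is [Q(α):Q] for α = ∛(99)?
[Q(α):Q] = 3

The minimal polynomial of α is x^3 - 99, irreducible over Q since 99 is not a perfect cube (so x^3 - 99 has no rational root). Hence [Q(α):Q] = deg(m_α) = 3.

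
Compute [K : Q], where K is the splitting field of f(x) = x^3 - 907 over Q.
[K : Q] = 6

The roots of x^3 - 907 are ∛907, ω∛907, ω^2∛907 where ω = e^(2πi/3) is a primitive cube root of unity, so K = Q(∛907, ω). Now [Q(∛907):Q] = 3 (since 907 is not a perfect cube, x^3 - 907 is irreducible) and [Q(ω):Q] = 2. Both 2 and 3 divide [K:Q], and [K:Q] ≤ 3·2 = 6, so [K:Q] = 6. (Equivalently: Q(∛907) ⊂ R but ω ∉ R, so [K : Q(∛907)] = 2.)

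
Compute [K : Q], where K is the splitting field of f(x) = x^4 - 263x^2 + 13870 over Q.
[K : Q] = 4

Solving the quadratic in x^2: x^2 = (263 ± √(263^2 - 4·13870))/2 = (263 ± √13689)/2 = (263 ± 117)/2, giving x^2 = 190 or x^2 = 73. So f(x) = (x^2 - 190)(x^2 - 73) and the roots of f are ±√190, ±√73. Hence the splitting field is K = Q(√190, √73). Since 190 and 73 are distinct squarefree integers > 1, their product 13870 is not a perfect square, so √73 ∉ Q(√190). By the tower law [K:Q] = [Q(√190,√73):Q(√190)] · [Q(√190):Q] = 2 · 2 = 4.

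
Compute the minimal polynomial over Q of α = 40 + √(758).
m_α(x) = x^2 - 80x + 842

From α - 40 = √(758), squaring gives (α - 40)^2 = 758, i.e. α^2 - 80α + 1600 = 758, so α^2 - 80α + 842 = 0. The discriminant of x^2 - 80x + 842 is (-80)^2 - 4·(842) = 6400 - 3368 = 3032, and 4·(758) is not a perfect square in Q since 758 is squarefree and ≠ 1. Hence x^2 - 80x + 842 is irreducible over Q and is the minimal polynomial of α.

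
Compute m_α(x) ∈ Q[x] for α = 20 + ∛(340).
m_α(x) = x^3 - 60x^2 + 1200x - 8340

Set β = α - 20 = ∛(340), so β^3 = 340. Then (α - 20)^3 - 340 = 0, i.e. α is a root of g(x) = (x - 20)^3 - 340 = x^3 - 60x^2 + 1200x - 8340. Since g(x) = h(x - 20) where h(x) = x^3 - 340, and h is irreducible over Q (because 340 is not a perfect cube, so h has no rational root, and a monic cubic with no rational root is irreducible), g is also irreducible (irreducibility is preserved under the substitution x → x - 20). Hence m_α(x) = x^3 - 60x^2 + 1200x - 8340.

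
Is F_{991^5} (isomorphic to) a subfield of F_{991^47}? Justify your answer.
No: F_{991^5} is not a subfield of F_{991^47}

F_{p^m} embeds in F_{p^n} iff m | n. Here 5 ∤ 47 (since 47 = 9·5 + 2 with remainder 2 ≠ 0), so F_{991^5} is not a subfield of F_{991^47}. Equivalently: if it were, the tower law would give 5 = [F_{991^5}:F_991] dividing [F_{991^47}:F_991] = 47, contradiction.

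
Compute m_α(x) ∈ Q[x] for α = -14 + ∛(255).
m_α(x) = x^3 + 42x^2 + 588x + 2489

Set β = α + 14 = ∛(255), so β^3 = 255. Then (α + 14)^3 - 255 = 0, i.e. α is a root of g(x) = (x + 14)^3 - 255 = x^3 + 42x^2 + 588x + 2489. Since g(x) = h(x + 14) where h(x) = x^3 - 255, and h is irreducible over Q (because 255 is not a perfect cube, so h has no rational root, and a monic cubic with no rational root is irreducible), g is also irreducible (irreducibility is preserved under the substitution x → x + 14). Hence m_α(x) = x^3 + 42x^2 + 588x + 2489.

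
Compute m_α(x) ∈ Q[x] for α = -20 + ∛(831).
m_α(x) = x^3 + 60x^2 + 1200x + 7169

Set β = α + 20 = ∛(831), so β^3 = 831. Then (α + 20)^3 - 831 = 0, i.e. α is a root of g(x) = (x + 20)^3 - 831 = x^3 + 60x^2 + 1200x + 7169. Since g(x) = h(x + 20) where h(x) = x^3 - 831, and h is irreducible over Q (because 831 is not a perfect cube, so h has no rational root, and a monic cubic with no rational root is irreducible), g is also irreducible (irreducibility is preserved under the substitution x → x + 20). Hence m_α(x) = x^3 + 60x^2 + 1200x + 7169.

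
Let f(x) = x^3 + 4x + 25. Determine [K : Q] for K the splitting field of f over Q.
[K : Q] = 6

By the rational root test, any rational root of the monic integer polynomial f(x) = x^3 + 4x + 25 must be an integer dividing the constant term 25, i.e. one of ±{1, 5, 25}. Evaluating: f(1) = 30, f(-1) = 20, f(5) = 170, f(-5) = -120, f(25) = 15750, f(-25) = -15700; none is 0, so f has no rational root and is therefore irreducible over Q (a cubic with no linear factor over a field is irreducible). For an irreducible cubic, the Galois group is A_3 or S_3 according as the discriminant disc(f) = -4a^3 - 27b^2 = -4·(4)^3 - 27·(25)^2 = -17131 is or is not a square in Q. Here disc(f) = -17131 is not a perfect square in Q, so the Galois group of f over Q is not contained in A_3 and must be all of S_3. The splitting field has degree |S_3| = 6 over Q, so [K : Q] = 6.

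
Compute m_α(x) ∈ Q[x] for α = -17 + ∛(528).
m_α(x) = x^3 + 51x^2 + 867x + 4385

Set β = α + 17 = ∛(528), so β^3 = 528. Then (α + 17)^3 - 528 = 0, i.e. α is a root of g(x) = (x + 17)^3 - 528 = x^3 + 51x^2 + 867x + 4385. Since g(x) = h(x + 17) where h(x) = x^3 - 528, and h is irreducible over Q (because 528 is not a perfect cube, so h has no rational root, and a monic cubic with no rational root is irreducible), g is also irreducible (irreducibility is preserved under the substitution x → x + 17). Hence m_α(x) = x^3 + 51x^2 + 867x + 4385.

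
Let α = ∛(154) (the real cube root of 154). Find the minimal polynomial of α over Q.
m_α(x) = x^3 - 154

α satisfies α^3 = 154, so x^3 - 154 annihilates α. By the rational root test, a rational root p/q (in lowest terms) of x^3 - 154 would satisfy p^3 = 154 q^3, forcing q = 1 and p^3 = 154; but 154 is not a perfect cube, contradiction. A monic cubic over Q with no rational root is irreducible (any nontrivial factorization would include a linear factor). Hence x^3 - 154 is the minimal polynomial of α, and in particular [Q(α):Q] = 3.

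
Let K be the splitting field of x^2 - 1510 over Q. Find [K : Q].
[K : Q] = 2

f(x) = x^2 - 1510 factors as (x - √1510)(x + √1510). The splitting field is K = Q(√1510). Since 1510 is squarefree and > 1, it is not a perfect square, so x^2 - 1510 is irreducible over Q and [Q(√1510) : Q] = 2. Hence [K : Q] = 2.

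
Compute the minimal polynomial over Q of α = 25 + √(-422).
m_α(x) = x^2 - 50x + 1047

From α - 25 = √(-422), squaring gives (α - 25)^2 = -422, i.e. α^2 - 50α + 625 = -422, so α^2 - 50α + 1047 = 0. The discriminant of x^2 - 50x + 1047 is (-50)^2 - 4·(1047) = 2500 - 4188 = -1688, and 4·(-422) is not a perfect square in Q since -422 is squarefree and ≠ 1. Hence x^2 - 50x + 1047 is irreducible over Q and is the minimal polynomial of α.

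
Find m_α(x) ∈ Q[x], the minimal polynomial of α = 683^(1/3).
m_α(x) = x^3 - 683

α satisfies α^3 = 683, so x^3 - 683 annihilates α. By the rational root test, a rational root p/q (in lowest terms) of x^3 - 683 would satisfy p^3 = 683 q^3, forcing q = 1 and p^3 = 683; but 683 is not a perfect cube, contradiction. A monic cubic over Q with no rational root is irreducible (any nontrivial factorization would include a linear factor). Hence x^3 - 683 is the minimal polynomial of α, and in particular [Q(α):Q] = 3.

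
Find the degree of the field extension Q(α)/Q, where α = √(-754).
[Q(α):Q] = 2

[Q(α):Q] equals the degree of the minimal polynomial of α. Here α^2 = -754 and x^2 + 754 is irreducible (d = -754 is squarefree, ≠ 1, hence not a square), so deg(m_α) = 2. Thus [Q(α):Q] = 2.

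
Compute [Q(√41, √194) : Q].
[Q(√41, √194) : Q] = 4

[Q(√41):Q] = 2 (min poly x^2 - 41, irreducible since 41 is squarefree > 1). For the top step, suppose √194 ∈ Q(√41), say √194 = c + d√41 with c, d ∈ Q. Squaring: 194 = c^2 + 41d^2 + 2cd√41. Since √41 ∉ Q this forces 2cd = 0. If d = 0 then √194 = c ∈ Q, contradicting 194 squarefree > 1. If c = 0 then 194 = 41d^2, so 41·194 = (41d)^2 is a perfect square in Q — but 41·194 = 7954 is not a perfect square (since 41 and 194 are distinct squarefree integers). Contradiction. Hence √194 ∉ Q(√41), so x^2 - 194 stays irreducible over Q(√41) and [Q(√41, √194) : Q(√41)] = 2. By the tower law, [Q(√41, √194) : Q] = 2 · 2 = 4.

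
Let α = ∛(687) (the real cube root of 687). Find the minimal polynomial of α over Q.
m_α(x) = x^3 - 687

α satisfies α^3 = 687, so x^3 - 687 annihilates α. By the rational root test, a rational root p/q (in lowest terms) of x^3 - 687 would satisfy p^3 = 687 q^3, forcing q = 1 and p^3 = 687; but 687 is not a perfect cube, contradiction. A monic cubic over Q with no rational root is irreducible (any nontrivial factorization would include a linear factor). Hence x^3 - 687 is the minimal polynomial of α, and in particular [Q(α):Q] = 3.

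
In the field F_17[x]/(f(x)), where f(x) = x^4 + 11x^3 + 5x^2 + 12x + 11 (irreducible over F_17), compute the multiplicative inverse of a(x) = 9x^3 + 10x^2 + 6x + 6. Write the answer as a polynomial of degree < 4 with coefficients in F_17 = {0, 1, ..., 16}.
a(x)^(-1) ≡ 14x^3 + 8x^2 + 14x + 9 (mod f(x))

Since f is irreducible over F_17, F_17[x]/(f) is a field and a(x) ≠ 0 has an inverse. Apply the extended Euclidean algorithm to f(x) and a(x) in F_17[x]: f(x) = (2x + 16)·a(x) + (3x^2 + 6x);  a(x) = (3x + 3)·(3x^2 + 6x) + (5x + 6);  (3x^2 + 6x) = (4x + 10)·(5x + 6) + (8). The last nonzero remainder is the constant 8 = gcd(f, a) in F_17. Back-substituting through the division chain expresses 8 = s(x)·a(x) + t(x)·f(x) with s(x) ≡ 10x^3 + 13x^2 + 10x + 4 (mod f), so (10x^3 + 13x^2 + 10x + 4)·a(x) ≡ 8 (mod f). Multiplying by 8^(-1) ≡ 15 in F_17 gives a(x)^(-1) ≡ 15·(10x^3 + 13x^2 + 10x + 4) ≡ 14x^3 + 8x^2 + 14x + 9 (mod f). Check: (9x^3 + 10x^2 + 6x + 6)·(14x^3 + 8x^2 + 14x + 9) = 7x^6 + 8x^5 + x^4 + 13x^3 + x^2 + 2x + 3 ≡ 1 (mod x^4 + 11x^3 + 5x^2 + 12x + 11).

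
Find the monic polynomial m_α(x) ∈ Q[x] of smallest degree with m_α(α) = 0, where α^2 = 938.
m_α(x) = x^2 - 938

α satisfies α^2 - 938 = 0, so x^2 - 938 annihilates α. Since d = 938 is squarefree and ≠ 1, it is not a perfect square in Q, so x^2 - 938 has no rational root and is therefore irreducible over Q (a degree-2 polynomial over a field is irreducible iff it has no root). Hence m_α(x) = x^2 - 938.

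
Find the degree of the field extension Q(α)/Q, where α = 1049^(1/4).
[Q(α):Q] = 4

α is a root of x^4 - 1049. By Eisenstein's criterion at the prime p = 1049 (which divides the constant term 1049 but p^2 = 1100401 does not, since 1049 is squarefree), x^4 - 1049 is irreducible over Q. Hence [Q(α):Q] = 4.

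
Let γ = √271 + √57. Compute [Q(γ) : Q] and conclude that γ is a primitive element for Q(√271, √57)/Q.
[Q(γ) : Q] = 4 (equivalently, Q(γ) = Q(√271, √57))

Obviously Q(γ) ⊆ Q(√271, √57), and [Q(√271, √57):Q] = 4 (since 271, 57 are distinct squarefree integers > 1 with 15447 not a perfect square). To show equality we compute the minimal polynomial of γ. From γ = √271 + √57: γ^2 = 271 + 2√(15447) + 57 = 328 + 2√(15447), so γ^2 - 328 = 2√(15447); squaring, (γ^2 - 328)^2 = 4·15447, i.e. γ^4 - 656γ^2 + 107584 - 61788 = 0, i.e. γ^4 - 656γ^2 + 45796 = 0. So γ is a root of x^4 - 656x^2 + 45796. This polynomial is irreducible over Q: it has no rational root (each ±√271 ± √57 is irrational), and any factorization into two quadratics over Q would force √(15447) ∈ Q (pairing opposite roots) or √271, √57 ∈ Q (other pairings), all impossible. Hence [Q(γ):Q] = 4 = [Q(√271, √57):Q], so Q(γ) = Q(√271, √57).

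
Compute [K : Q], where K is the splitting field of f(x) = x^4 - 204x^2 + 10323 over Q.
[K : Q] = 4

Solving the quadratic in x^2: x^2 = (204 ± √(204^2 - 4·10323))/2 = (204 ± √324)/2 = (204 ± 18)/2, giving x^2 = 93 or x^2 = 111. So f(x) = (x^2 - 93)(x^2 - 111) and the roots of f are ±√93, ±√111. Hence the splitting field is K = Q(√93, √111). Since 93 and 111 are distinct squarefree integers > 1, their product 10323 is not a perfect square, so √111 ∉ Q(√93). By the tower law [K:Q] = [Q(√93,√111):Q(√93)] · [Q(√93):Q] = 2 · 2 = 4.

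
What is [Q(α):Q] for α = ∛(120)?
[Q(α):Q] = 3

The minimal polynomial of α is x^3 - 120, irreducible over Q since 120 is not a perfect cube (so x^3 - 120 has no rational root). Hence [Q(α):Q] = deg(m_α) = 3.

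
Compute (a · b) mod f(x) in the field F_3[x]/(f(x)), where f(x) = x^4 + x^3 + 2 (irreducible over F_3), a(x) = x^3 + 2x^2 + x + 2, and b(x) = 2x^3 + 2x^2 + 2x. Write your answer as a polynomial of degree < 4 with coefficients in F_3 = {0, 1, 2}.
a · b ≡ 2x^2 + 2x + 1 (mod f(x))

Multiply in F_3[x]: a(x)·b(x) = (x^3 + 2x^2 + x + 2)·(2x^3 + 2x^2 + 2x) = 2x^6 + 2x^4 + x^3 + x. This has degree ≥ 4, so divide by f(x) over F_3: 2x^6 + 2x^4 + x^3 + x = (2x^2 + x + 1)·(x^4 + x^3 + 2) + (2x^2 + 2x + 1). Hence a·b ≡ 2x^2 + 2x + 1 (mod f). (F_3[x]/(f) is a field with 3^4 = 81 elements since f is irreducible of degree 4.)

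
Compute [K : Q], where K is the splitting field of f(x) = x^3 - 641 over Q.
[K : Q] = 6

The roots of x^3 - 641 are ∛641, ω∛641, ω^2∛641 where ω = e^(2πi/3) is a primitive cube root of unity, so K = Q(∛641, ω). Now [Q(∛641):Q] = 3 (since 641 is not a perfect cube, x^3 - 641 is irreducible) and [Q(ω):Q] = 2. Both 2 and 3 divide [K:Q], and [K:Q] ≤ 3·2 = 6, so [K:Q] = 6. (Equivalently: Q(∛641) ⊂ R but ω ∉ R, so [K : Q(∛641)] = 2.)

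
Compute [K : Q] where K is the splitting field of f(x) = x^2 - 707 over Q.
[K : Q] = 2

f(x) = x^2 - 707 factors as (x - √707)(x + √707). The splitting field is K = Q(√707). Since 707 is squarefree and > 1, it is not a perfect square, so x^2 - 707 is irreducible over Q and [Q(√707) : Q] = 2. Hence [K : Q] = 2.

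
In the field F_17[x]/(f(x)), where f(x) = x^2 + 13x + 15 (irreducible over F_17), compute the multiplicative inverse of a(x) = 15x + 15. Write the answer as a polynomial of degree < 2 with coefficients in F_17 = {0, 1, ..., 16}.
a(x)^(-1) ≡ 3x + 2 (mod f(x))

Since f is irreducible over F_17, F_17[x]/(f) is a field and a(x) ≠ 0 has an inverse. Apply the extended Euclidean algorithm to f(x) and a(x) in F_17[x]: f(x) = (8x + 11)·a(x) + (3). The last nonzero remainder is the constant 3 = gcd(f, a) in F_17. Back-substituting through the division chain expresses 3 = s(x)·a(x) + t(x)·f(x) with s(x) ≡ 9x + 6 (mod f), so (9x + 6)·a(x) ≡ 3 (mod f). Multiplying by 3^(-1) ≡ 6 in F_17 gives a(x)^(-1) ≡ 6·(9x + 6) ≡ 3x + 2 (mod f). Check: (15x + 15)·(3x + 2) = 11x^2 + 7x + 13 ≡ 1 (mod x^2 + 13x + 15).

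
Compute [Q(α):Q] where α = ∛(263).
[Q(α):Q] = 3

The minimal polynomial of α is x^3 - 263, irreducible over Q since 263 is not a perfect cube (so x^3 - 263 has no rational root). Hence [Q(α):Q] = deg(m_α) = 3.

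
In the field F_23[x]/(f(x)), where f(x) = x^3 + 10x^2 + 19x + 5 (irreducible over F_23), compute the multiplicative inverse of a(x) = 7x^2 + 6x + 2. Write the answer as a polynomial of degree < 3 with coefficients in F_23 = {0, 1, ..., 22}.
a(x)^(-1) ≡ x^2 + 21x + 1 (mod f(x))

Since f is irreducible over F_23, F_23[x]/(f) is a field and a(x) ≠ 0 has an inverse. Apply the extended Euclidean algorithm to f(x) and a(x) in F_23[x]: f(x) = (10x + 6)·a(x) + (9x + 16);  a(x) = (11x + 22)·(9x + 16) + (18). The last nonzero remainder is the constant 18 = gcd(f, a) in F_23. Back-substituting through the division chain expresses 18 = s(x)·a(x) + t(x)·f(x) with s(x) ≡ 18x^2 + 10x + 18 (mod f), so (18x^2 + 10x + 18)·a(x) ≡ 18 (mod f). Multiplying by 18^(-1) ≡ 9 in F_23 gives a(x)^(-1) ≡ 9·(18x^2 + 10x + 18) ≡ x^2 + 21x + 1 (mod f). Check: (7x^2 + 6x + 2)·(x^2 + 21x + 1) = 7x^4 + 15x^3 + 20x^2 + 2x + 2 ≡ 1 (mod x^3 + 10x^2 + 19x + 5).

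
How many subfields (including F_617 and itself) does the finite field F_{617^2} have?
F_{617^2} has 2 subfields

The subfields of F_{p^n} are exactly the fields F_{p^d} for d | n (each is the fixed field of the unique index-d subgroup of Gal(F_{p^n}/F_p) ≅ Z/nZ). The divisors of n = 2 are {1, 2}, giving 2 subfields: F_{617^1}, F_{617^2}.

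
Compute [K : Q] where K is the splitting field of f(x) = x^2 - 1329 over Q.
[K : Q] = 2

f(x) = x^2 - 1329 factors as (x - √1329)(x + √1329). The splitting field is K = Q(√1329). Since 1329 is squarefree and > 1, it is not a perfect square, so x^2 - 1329 is irreducible over Q and [Q(√1329) : Q] = 2. Hence [K : Q] = 2.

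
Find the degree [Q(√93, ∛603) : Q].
[Q(√93, ∛603) : Q] = 6

Let L = Q(√93, ∛603). Since Q(√93) ⊂ L and [Q(√93):Q] = 2, the tower law gives 2 | [L:Q]. Likewise Q(∛603) ⊂ L with [Q(∛603):Q] = 3 (because 603 is not a perfect cube), so 3 | [L:Q]. As gcd(2,3) = 1, [L:Q] is divisible by 6. Conversely L is generated over Q by √93 and ∛603, so [L:Q] ≤ 2·3 = 6. Therefore [Q(√93, ∛603) : Q] = 6.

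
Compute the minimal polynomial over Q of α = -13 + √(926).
m_α(x) = x^2 + 26x - 757

From α + 13 = √(926), squaring gives (α + 13)^2 = 926, i.e. α^2 + 26α + 169 = 926, so α^2 + 26α - 757 = 0. The discriminant of x^2 + 26x - 757 is (26)^2 - 4·(-757) = 676 + 3028 = 3704, and 4·(926) is not a perfect square in Q since 926 is squarefree and ≠ 1. Hence x^2 + 26x - 757 is irreducible over Q and is the minimal polynomial of α.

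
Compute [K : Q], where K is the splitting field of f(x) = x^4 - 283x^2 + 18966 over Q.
[K : Q] = 4

Solving the quadratic in x^2: x^2 = (283 ± √(283^2 - 4·18966))/2 = (283 ± √4225)/2 = (283 ± 65)/2, giving x^2 = 174 or x^2 = 109. So f(x) = (x^2 - 174)(x^2 - 109) and the roots of f are ±√174, ±√109. Hence the splitting field is K = Q(√174, √109). Since 174 and 109 are distinct squarefree integers > 1, their product 18966 is not a perfect square, so √109 ∉ Q(√174). By the tower law [K:Q] = [Q(√174,√109):Q(√174)] · [Q(√174):Q] = 2 · 2 = 4.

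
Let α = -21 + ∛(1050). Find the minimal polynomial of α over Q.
m_α(x) = x^3 + 63x^2 + 1323x + 8211

Set β = α + 21 = ∛(1050), so β^3 = 1050. Then (α + 21)^3 - 1050 = 0, i.e. α is a root of g(x) = (x + 21)^3 - 1050 = x^3 + 63x^2 + 1323x + 8211. Since g(x) = h(x + 21) where h(x) = x^3 - 1050, and h is irreducible over Q (because 1050 is not a perfect cube, so h has no rational root, and a monic cubic with no rational root is irreducible), g is also irreducible (irreducibility is preserved under the substitution x → x + 21). Hence m_α(x) = x^3 + 63x^2 + 1323x + 8211.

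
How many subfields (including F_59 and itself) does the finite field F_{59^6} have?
F_{59^6} has 4 subfields

The subfields of F_{p^n} are exactly the fields F_{p^d} for d | n (each is the fixed field of the unique index-d subgroup of Gal(F_{p^n}/F_p) ≅ Z/nZ). The divisors of n = 6 are {1, 2, 3, 6}, giving 4 subfields: F_{59^1}, F_{59^2}, F_{59^3}, F_{59^6}.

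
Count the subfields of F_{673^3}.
F_{673^3} has 2 subfields

The subfields of F_{p^n} are exactly the fields F_{p^d} for d | n (each is the fixed field of the unique index-d subgroup of Gal(F_{p^n}/F_p) ≅ Z/nZ). The divisors of n = 3 are {1, 3}, giving 2 subfields: F_{673^1}, F_{673^3}.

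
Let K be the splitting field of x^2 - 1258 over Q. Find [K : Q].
[K : Q] = 2

f(x) = x^2 - 1258 factors as (x - √1258)(x + √1258). The splitting field is K = Q(√1258). Since 1258 is squarefree and > 1, it is not a perfect square, so x^2 - 1258 is irreducible over Q and [Q(√1258) : Q] = 2. Hence [K : Q] = 2.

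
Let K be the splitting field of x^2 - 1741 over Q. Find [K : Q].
[K : Q] = 2

f(x) = x^2 - 1741 factors as (x - √1741)(x + √1741). The splitting field is K = Q(√1741). Since 1741 is squarefree and > 1, it is not a perfect square, so x^2 - 1741 is irreducible over Q and [Q(√1741) : Q] = 2. Hence [K : Q] = 2.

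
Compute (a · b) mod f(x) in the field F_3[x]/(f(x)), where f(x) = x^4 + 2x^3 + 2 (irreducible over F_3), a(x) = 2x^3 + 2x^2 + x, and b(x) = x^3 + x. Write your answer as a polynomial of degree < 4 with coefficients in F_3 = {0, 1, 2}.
a · b ≡ x + 1 (mod f(x))

Multiply in F_3[x]: a(x)·b(x) = (2x^3 + 2x^2 + x)·(x^3 + x) = 2x^6 + 2x^5 + 2x^3 + x^2. This has degree ≥ 4, so divide by f(x) over F_3: 2x^6 + 2x^5 + 2x^3 + x^2 = (2x^2 + x + 1)·(x^4 + 2x^3 + 2) + (x + 1). Hence a·b ≡ x + 1 (mod f). (F_3[x]/(f) is a field with 3^4 = 81 elements since f is irreducible of degree 4.)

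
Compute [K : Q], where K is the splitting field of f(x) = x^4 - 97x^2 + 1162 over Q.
[K : Q] = 4

Solving the quadratic in x^2: x^2 = (97 ± √(97^2 - 4·1162))/2 = (97 ± √4761)/2 = (97 ± 69)/2, giving x^2 = 83 or x^2 = 14. So f(x) = (x^2 - 83)(x^2 - 14) and the roots of f are ±√83, ±√14. Hence the splitting field is K = Q(√83, √14). Since 83 and 14 are distinct squarefree integers > 1, their product 1162 is not a perfect square, so √14 ∉ Q(√83). By the tower law [K:Q] = [Q(√83,√14):Q(√83)] · [Q(√83):Q] = 2 · 2 = 4.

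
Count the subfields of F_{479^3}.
F_{479^3} has 2 subfields

The subfields of F_{p^n} are exactly the fields F_{p^d} for d | n (each is the fixed field of the unique index-d subgroup of Gal(F_{p^n}/F_p) ≅ Z/nZ). The divisors of n = 3 are {1, 3}, giving 2 subfields: F_{479^1}, F_{479^3}.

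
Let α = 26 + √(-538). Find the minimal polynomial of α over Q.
m_α(x) = x^2 - 52x + 1214

From α - 26 = √(-538), squaring gives (α - 26)^2 = -538, i.e. α^2 - 52α + 676 = -538, so α^2 - 52α + 1214 = 0. The discriminant of x^2 - 52x + 1214 is (-52)^2 - 4·(1214) = 2704 - 4856 = -2152, and 4·(-538) is not a perfect square in Q since -538 is squarefree and ≠ 1. Hence x^2 - 52x + 1214 is irreducible over Q and is the minimal polynomial of α.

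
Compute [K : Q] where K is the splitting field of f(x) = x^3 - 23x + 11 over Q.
[K : Q] = 6

By the rational root test, any rational root of the monic integer polynomial f(x) = x^3 - 23x + 11 must be an integer dividing the constant term 11, i.e. one of ±{1, 11}. Evaluating: f(1) = -11, f(-1) = 33, f(11) = 1089, f(-11) = -1067; none is 0, so f has no rational root and is therefore irreducible over Q (a cubic with no linear factor over a field is irreducible). For an irreducible cubic, the Galois group is A_3 or S_3 according as the discriminant disc(f) = -4a^3 - 27b^2 = -4·(-23)^3 - 27·(11)^2 = 45401 is or is not a square in Q. Here disc(f) = 45401 is not a perfect square in Q, so the Galois group of f over Q is not contained in A_3 and must be all of S_3. The splitting field has degree |S_3| = 6 over Q, so [K : Q] = 6.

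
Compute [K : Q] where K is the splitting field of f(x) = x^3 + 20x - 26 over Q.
[K : Q] = 6

By the rational root test, any rational root of the monic integer polynomial f(x) = x^3 + 20x - 26 must be an integer dividing the constant term -26, i.e. one of ±{1, 2, 13, 26}. Evaluating: f(1) = -5, f(-1) = -47, f(2) = 22, f(-2) = -74, f(13) = 2431, f(-13) = -2483, f(26) = 18070, f(-26) = -18122; none is 0, so f has no rational root and is therefore irreducible over Q (a cubic with no linear factor over a field is irreducible). For an irreducible cubic, the Galois group is A_3 or S_3 according as the discriminant disc(f) = -4a^3 - 27b^2 = -4·(20)^3 - 27·(-26)^2 = -50252 is or is not a square in Q. Here disc(f) = -50252 is not a perfect square in Q, so the Galois group of f over Q is not contained in A_3 and must be all of S_3. The splitting field has degree |S_3| = 6 over Q, so [K : Q] = 6.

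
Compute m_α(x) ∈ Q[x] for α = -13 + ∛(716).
m_α(x) = x^3 + 39x^2 + 507x + 1481

Set β = α + 13 = ∛(716), so β^3 = 716. Then (α + 13)^3 - 716 = 0, i.e. α is a root of g(x) = (x + 13)^3 - 716 = x^3 + 39x^2 + 507x + 1481. Since g(x) = h(x + 13) where h(x) = x^3 - 716, and h is irreducible over Q (because 716 is not a perfect cube, so h has no rational root, and a monic cubic with no rational root is irreducible), g is also irreducible (irreducibility is preserved under the substitution x → x + 13). Hence m_α(x) = x^3 + 39x^2 + 507x + 1481.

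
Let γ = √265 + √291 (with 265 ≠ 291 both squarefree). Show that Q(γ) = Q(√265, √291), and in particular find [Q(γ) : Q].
[Q(γ) : Q] = 4 (equivalently, Q(γ) = Q(√265, √291))

Obviously Q(γ) ⊆ Q(√265, √291), and [Q(√265, √291):Q] = 4 (since 265, 291 are distinct squarefree integers > 1 with 77115 not a perfect square). To show equality we compute the minimal polynomial of γ. From γ = √265 + √291: γ^2 = 265 + 2√(77115) + 291 = 556 + 2√(77115), so γ^2 - 556 = 2√(77115); squaring, (γ^2 - 556)^2 = 4·77115, i.e. γ^4 - 1112γ^2 + 309136 - 308460 = 0, i.e. γ^4 - 1112γ^2 + 676 = 0. So γ is a root of x^4 - 1112x^2 + 676. This polynomial is irreducible over Q: it has no rational root (each ±√265 ± √291 is irrational), and any factorization into two quadratics over Q would force √(77115) ∈ Q (pairing opposite roots) or √265, √291 ∈ Q (other pairings), all impossible. Hence [Q(γ):Q] = 4 = [Q(√265, √291):Q], so Q(γ) = Q(√265, √291).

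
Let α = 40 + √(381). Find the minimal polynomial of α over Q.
m_α(x) = x^2 - 80x + 1219

From α - 40 = √(381), squaring gives (α - 40)^2 = 381, i.e. α^2 - 80α + 1600 = 381, so α^2 - 80α + 1219 = 0. The discriminant of x^2 - 80x + 1219 is (-80)^2 - 4·(1219) = 6400 - 4876 = 1524, and 4·(381) is not a perfect square in Q since 381 is squarefree and ≠ 1. Hence x^2 - 80x + 1219 is irreducible over Q and is the minimal polynomial of α.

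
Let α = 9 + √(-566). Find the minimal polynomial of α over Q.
m_α(x) = x^2 - 18x + 647

From α - 9 = √(-566), squaring gives (α - 9)^2 = -566, i.e. α^2 - 18α + 81 = -566, so α^2 - 18α + 647 = 0. The discriminant of x^2 - 18x + 647 is (-18)^2 - 4·(647) = 324 - 2588 = -2264, and 4·(-566) is not a perfect square in Q since -566 is squarefree and ≠ 1. Hence x^2 - 18x + 647 is irreducible over Q and is the minimal polynomial of α.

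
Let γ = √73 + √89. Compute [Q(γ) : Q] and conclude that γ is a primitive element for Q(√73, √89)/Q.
[Q(γ) : Q] = 4 (equivalently, Q(γ) = Q(√73, √89))

Obviously Q(γ) ⊆ Q(√73, √89), and [Q(√73, √89):Q] = 4 (since 73, 89 are distinct squarefree integers > 1 with 6497 not a perfect square). To show equality we compute the minimal polynomial of γ. From γ = √73 + √89: γ^2 = 73 + 2√(6497) + 89 = 162 + 2√(6497), so γ^2 - 162 = 2√(6497); squaring, (γ^2 - 162)^2 = 4·6497, i.e. γ^4 - 324γ^2 + 26244 - 25988 = 0, i.e. γ^4 - 324γ^2 + 256 = 0. So γ is a root of x^4 - 324x^2 + 256. This polynomial is irreducible over Q: it has no rational root (each ±√73 ± √89 is irrational), and any factorization into two quadratics over Q would force √(6497) ∈ Q (pairing opposite roots) or √73, √89 ∈ Q (other pairings), all impossible. Hence [Q(γ):Q] = 4 = [Q(√73, √89):Q], so Q(γ) = Q(√73, √89).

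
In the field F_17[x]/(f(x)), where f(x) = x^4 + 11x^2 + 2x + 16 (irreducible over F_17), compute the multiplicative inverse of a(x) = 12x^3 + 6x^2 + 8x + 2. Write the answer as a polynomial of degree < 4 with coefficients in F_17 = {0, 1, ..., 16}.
a(x)^(-1) ≡ 8x^2 + 8x + 5 (mod f(x))

Since f is irreducible over F_17, F_17[x]/(f) is a field and a(x) ≠ 0 has an inverse. Apply the extended Euclidean algorithm to f(x) and a(x) in F_17[x]: f(x) = (10x + 12)·a(x) + (12x^2 + 5x + 9);  a(x) = (x + 10)·(12x^2 + 5x + 9) + (14). The last nonzero remainder is the constant 14 = gcd(f, a) in F_17. Back-substituting through the division chain expresses 14 = s(x)·a(x) + t(x)·f(x) with s(x) ≡ 10x^2 + 10x + 2 (mod f), so (10x^2 + 10x + 2)·a(x) ≡ 14 (mod f). Multiplying by 14^(-1) ≡ 11 in F_17 gives a(x)^(-1) ≡ 11·(10x^2 + 10x + 2) ≡ 8x^2 + 8x + 5 (mod f). Check: (12x^3 + 6x^2 + 8x + 2)·(8x^2 + 8x + 5) = 11x^5 + 8x^4 + 2x^3 + 8x^2 + 5x + 10 ≡ 1 (mod x^4 + 11x^2 + 2x + 16).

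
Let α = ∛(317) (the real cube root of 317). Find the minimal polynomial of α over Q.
m_α(x) = x^3 - 317

α satisfies α^3 = 317, so x^3 - 317 annihilates α. By the rational root test, a rational root p/q (in lowest terms) of x^3 - 317 would satisfy p^3 = 317 q^3, forcing q = 1 and p^3 = 317; but 317 is not a perfect cube, contradiction. A monic cubic over Q with no rational root is irreducible (any nontrivial factorization would include a linear factor). Hence x^3 - 317 is the minimal polynomial of α, and in particular [Q(α):Q] = 3.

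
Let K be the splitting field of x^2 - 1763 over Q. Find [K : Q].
[K : Q] = 2

f(x) = x^2 - 1763 factors as (x - √1763)(x + √1763). The splitting field is K = Q(√1763). Since 1763 is squarefree and > 1, it is not a perfect square, so x^2 - 1763 is irreducible over Q and [Q(√1763) : Q] = 2. Hence [K : Q] = 2.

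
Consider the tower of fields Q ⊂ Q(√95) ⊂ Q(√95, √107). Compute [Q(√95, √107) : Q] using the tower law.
[Q(√95, √107) : Q] = 4

[Q(√95):Q] = 2 (min poly x^2 - 95, irreducible since 95 is squarefree > 1). For the top step, suppose √107 ∈ Q(√95), say √107 = c + d√95 with c, d ∈ Q. Squaring: 107 = c^2 + 95d^2 + 2cd√95. Since √95 ∉ Q this forces 2cd = 0. If d = 0 then √107 = c ∈ Q, contradicting 107 squarefree > 1. If c = 0 then 107 = 95d^2, so 95·107 = (95d)^2 is a perfect square in Q — but 95·107 = 10165 is not a perfect square (since 95 and 107 are distinct squarefree integers). Contradiction. Hence √107 ∉ Q(√95), so x^2 - 107 stays irreducible over Q(√95) and [Q(√95, √107) : Q(√95)] = 2. By the tower law, [Q(√95, √107) : Q] = 2 · 2 = 4.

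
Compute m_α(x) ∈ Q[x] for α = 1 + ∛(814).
m_α(x) = x^3 - 3x^2 + 3x - 815

Set β = α - 1 = ∛(814), so β^3 = 814. Then (α - 1)^3 - 814 = 0, i.e. α is a root of g(x) = (x - 1)^3 - 814 = x^3 - 3x^2 + 3x - 815. Since g(x) = h(x - 1) where h(x) = x^3 - 814, and h is irreducible over Q (because 814 is not a perfect cube, so h has no rational root, and a monic cubic with no rational root is irreducible), g is also irreducible (irreducibility is preserved under the substitution x → x - 1). Hence m_α(x) = x^3 - 3x^2 + 3x - 815.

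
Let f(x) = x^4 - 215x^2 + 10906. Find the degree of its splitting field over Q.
[K : Q] = 4

Solving the quadratic in x^2: x^2 = (215 ± √(215^2 - 4·10906))/2 = (215 ± √2601)/2 = (215 ± 51)/2, giving x^2 = 82 or x^2 = 133. So f(x) = (x^2 - 82)(x^2 - 133) and the roots of f are ±√82, ±√133. Hence the splitting field is K = Q(√82, √133). Since 82 and 133 are distinct squarefree integers > 1, their product 10906 is not a perfect square, so √133 ∉ Q(√82). By the tower law [K:Q] = [Q(√82,√133):Q(√82)] · [Q(√82):Q] = 2 · 2 = 4.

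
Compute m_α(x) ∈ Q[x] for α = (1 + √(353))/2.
m_α(x) = x^2 - x - 88

From 2α - 1 = √(353), squaring gives (2α - 1)^2 = 353, i.e. 4α^2 - 4α + 1 = 353, so α^2 - α + (1 - 353)/4 = 0. Since 353 ≡ 1 (mod 4), (1 - 353)/4 = -88 ∈ Z. The polynomial x^2 - x - 88 has discriminant 1 - 4·(-88) = 353, which is not a perfect square in Q (d = 353 is squarefree and ≠ 1), so x^2 - x - 88 is irreducible over Q. It is the minimal polynomial of α.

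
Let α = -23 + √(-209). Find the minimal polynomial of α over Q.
m_α(x) = x^2 + 46x + 738

From α + 23 = √(-209), squaring gives (α + 23)^2 = -209, i.e. α^2 + 46α + 529 = -209, so α^2 + 46α + 738 = 0. The discriminant of x^2 + 46x + 738 is (46)^2 - 4·(738) = 2116 - 2952 = -836, and 4·(-209) is not a perfect square in Q since -209 is squarefree and ≠ 1. Hence x^2 + 46x + 738 is irreducible over Q and is the minimal polynomial of α.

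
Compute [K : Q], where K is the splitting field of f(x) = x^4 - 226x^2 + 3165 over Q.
[K : Q] = 4

Solving the quadratic in x^2: x^2 = (226 ± √(226^2 - 4·3165))/2 = (226 ± √38416)/2 = (226 ± 196)/2, giving x^2 = 211 or x^2 = 15. So f(x) = (x^2 - 211)(x^2 - 15) and the roots of f are ±√211, ±√15. Hence the splitting field is K = Q(√211, √15). Since 211 and 15 are distinct squarefree integers > 1, their product 3165 is not a perfect square, so √15 ∉ Q(√211). By the tower law [K:Q] = [Q(√211,√15):Q(√211)] · [Q(√211):Q] = 2 · 2 = 4.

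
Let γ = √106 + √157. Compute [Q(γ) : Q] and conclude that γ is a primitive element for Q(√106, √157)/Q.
[Q(γ) : Q] = 4 (equivalently, Q(γ) = Q(√106, √157))

Obviously Q(γ) ⊆ Q(√106, √157), and [Q(√106, √157):Q] = 4 (since 106, 157 are distinct squarefree integers > 1 with 16642 not a perfect square). To show equality we compute the minimal polynomial of γ. From γ = √106 + √157: γ^2 = 106 + 2√(16642) + 157 = 263 + 2√(16642), so γ^2 - 263 = 2√(16642); squaring, (γ^2 - 263)^2 = 4·16642, i.e. γ^4 - 526γ^2 + 69169 - 66568 = 0, i.e. γ^4 - 526γ^2 + 2601 = 0. So γ is a root of x^4 - 526x^2 + 2601. This polynomial is irreducible over Q: it has no rational root (each ±√106 ± √157 is irrational), and any factorization into two quadratics over Q would force √(16642) ∈ Q (pairing opposite roots) or √106, √157 ∈ Q (other pairings), all impossible. Hence [Q(γ):Q] = 4 = [Q(√106, √157):Q], so Q(γ) = Q(√106, √157).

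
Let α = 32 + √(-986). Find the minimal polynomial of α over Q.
m_α(x) = x^2 - 64x + 2010

From α - 32 = √(-986), squaring gives (α - 32)^2 = -986, i.e. α^2 - 64α + 1024 = -986, so α^2 - 64α + 2010 = 0. The discriminant of x^2 - 64x + 2010 is (-64)^2 - 4·(2010) = 4096 - 8040 = -3944, and 4·(-986) is not a perfect square in Q since -986 is squarefree and ≠ 1. Hence x^2 - 64x + 2010 is irreducible over Q and is the minimal polynomial of α.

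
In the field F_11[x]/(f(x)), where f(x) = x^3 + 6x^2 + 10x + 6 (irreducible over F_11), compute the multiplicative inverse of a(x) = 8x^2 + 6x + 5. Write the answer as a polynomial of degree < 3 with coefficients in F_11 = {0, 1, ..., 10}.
a(x)^(-1) ≡ 7x^2 + 6 (mod f(x))

Since f is irreducible over F_11, F_11[x]/(f) is a field and a(x) ≠ 0 has an inverse. Apply the extended Euclidean algorithm to f(x) and a(x) in F_11[x]: f(x) = (7x + 1)·a(x) + (2x + 1);  a(x) = (4x + 1)·(2x + 1) + (4). The last nonzero remainder is the constant 4 = gcd(f, a) in F_11. Back-substituting through the division chain expresses 4 = s(x)·a(x) + t(x)·f(x) with s(x) ≡ 6x^2 + 2 (mod f), so (6x^2 + 2)·a(x) ≡ 4 (mod f). Multiplying by 4^(-1) ≡ 3 in F_11 gives a(x)^(-1) ≡ 3·(6x^2 + 2) ≡ 7x^2 + 6 (mod f). Check: (8x^2 + 6x + 5)·(7x^2 + 6) = x^4 + 9x^3 + 6x^2 + 3x + 8 ≡ 1 (mod x^3 + 6x^2 + 10x + 6).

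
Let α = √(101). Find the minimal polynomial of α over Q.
m_α(x) = x^2 - 101

α satisfies α^2 - 101 = 0, so x^2 - 101 annihilates α. Since d = 101 is squarefree and ≠ 1, it is not a perfect square in Q, so x^2 - 101 has no rational root and is therefore irreducible over Q (a degree-2 polynomial over a field is irreducible iff it has no root). Hence m_α(x) = x^2 - 101.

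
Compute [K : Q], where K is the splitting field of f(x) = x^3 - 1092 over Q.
[K : Q] = 6

The roots of x^3 - 1092 are ∛1092, ω∛1092, ω^2∛1092 where ω = e^(2πi/3) is a primitive cube root of unity, so K = Q(∛1092, ω). Now [Q(∛1092):Q] = 3 (since 1092 is not a perfect cube, x^3 - 1092 is irreducible) and [Q(ω):Q] = 2. Both 2 and 3 divide [K:Q], and [K:Q] ≤ 3·2 = 6, so [K:Q] = 6. (Equivalently: Q(∛1092) ⊂ R but ω ∉ R, so [K : Q(∛1092)] = 2.)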